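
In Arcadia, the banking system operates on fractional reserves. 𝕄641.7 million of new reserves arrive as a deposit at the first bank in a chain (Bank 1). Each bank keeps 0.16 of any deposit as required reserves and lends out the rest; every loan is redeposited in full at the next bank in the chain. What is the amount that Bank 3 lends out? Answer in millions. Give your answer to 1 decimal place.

Each bank lends a fraction (1 − rr) = 0.8400 of the deposit it receives, so Bank 3 receives 641.7·0.8400^2 and lends 641.7·0.8400^3 ≈ 380.3382 million.

𝕄380.3 million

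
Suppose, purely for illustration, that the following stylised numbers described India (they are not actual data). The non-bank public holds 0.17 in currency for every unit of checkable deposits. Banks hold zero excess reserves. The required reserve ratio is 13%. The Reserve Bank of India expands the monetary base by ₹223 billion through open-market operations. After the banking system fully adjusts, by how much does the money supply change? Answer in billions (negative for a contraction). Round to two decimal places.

₹869.70 billion

The money multiplier is m = (1 + c) / (rr + c) = (1 + 0.17) / (0.13 + 0.17) = 3.9.
The purchase adds 223 billion of base, so ΔM = m × ΔMB = 3.9 × (+223) = 869.7 billion.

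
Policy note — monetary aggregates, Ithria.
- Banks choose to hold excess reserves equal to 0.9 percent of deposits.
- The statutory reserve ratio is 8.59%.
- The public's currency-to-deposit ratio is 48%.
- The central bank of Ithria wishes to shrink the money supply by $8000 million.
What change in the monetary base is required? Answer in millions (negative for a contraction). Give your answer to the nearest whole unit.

The money multiplier is m = (1 + c) / (rr + e + c) = (1 + 0.48) / (0.0859 + 0.009 + 0.48) ≈ 2.57436.
ΔMB = ΔM / m = (−8000) / 2.57436 ≈ -3107.5685 million.

-3108 million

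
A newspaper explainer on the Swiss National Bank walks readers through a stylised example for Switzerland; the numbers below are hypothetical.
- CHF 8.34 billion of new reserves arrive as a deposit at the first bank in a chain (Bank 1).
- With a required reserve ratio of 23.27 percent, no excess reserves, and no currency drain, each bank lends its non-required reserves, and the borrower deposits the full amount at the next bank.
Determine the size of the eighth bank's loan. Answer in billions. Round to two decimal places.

CHF 1.00 billion

Each bank lends a fraction (1 − rr) = 0.7673 of the deposit it receives, so Bank 8 receives 8.34·0.7673^7 and lends 8.34·0.7673^8 ≈ 1.0020 billion.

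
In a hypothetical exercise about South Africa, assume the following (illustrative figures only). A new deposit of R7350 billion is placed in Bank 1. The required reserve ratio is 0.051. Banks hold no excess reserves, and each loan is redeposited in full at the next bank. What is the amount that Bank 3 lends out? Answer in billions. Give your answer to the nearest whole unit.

Each bank lends a fraction (1 − rr) = 0.9490 of the deposit it receives, so Bank 3 receives 7350·0.9490^2 and lends 7350·0.9490^3 ≈ 6281.8271 billion.

R6282 billion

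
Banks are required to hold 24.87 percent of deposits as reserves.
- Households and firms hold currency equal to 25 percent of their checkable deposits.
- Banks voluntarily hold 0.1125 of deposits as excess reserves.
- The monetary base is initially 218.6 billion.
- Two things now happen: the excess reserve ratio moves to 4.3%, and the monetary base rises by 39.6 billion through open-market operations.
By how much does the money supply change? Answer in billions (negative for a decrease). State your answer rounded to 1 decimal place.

148.7 billion

Before: m₁ = (1 + 0.25) / (0.2487 + 0.1125 + 0.25) ≈ 2.04516, MB₁ = 218.6, so M₁ = 2.04516 × 218.6 ≈ 447.072 billion.
After: m₂ = (1 + 0.25) / (0.2487 + 0.043 + 0.25) ≈ 2.30755, MB₂ = 218.6 + 39.6 = 258.2, so M₂ = 2.30755 × 258.2 ≈ 595.8094 billion.
ΔM = M₂ − M₁ = 595.8094 − 447.072 = 148.7374 billion.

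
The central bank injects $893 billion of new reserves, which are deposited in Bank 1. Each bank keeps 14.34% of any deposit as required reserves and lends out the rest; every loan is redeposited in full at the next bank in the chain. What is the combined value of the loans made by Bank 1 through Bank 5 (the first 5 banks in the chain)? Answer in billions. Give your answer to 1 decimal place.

Bank i lends (1 − rr)^i of the original deposit: Bank 1 lends 893·0.8566 = 764.9438, Bank 2 lends 893·0.8566² ≈ 655.2509, and so on.
Summing a geometric series: total = 893·[0.8566·(1 − 0.8566^5) / (1 − 0.8566)] ≈ 2874.1343 billion.

$2874.1 billion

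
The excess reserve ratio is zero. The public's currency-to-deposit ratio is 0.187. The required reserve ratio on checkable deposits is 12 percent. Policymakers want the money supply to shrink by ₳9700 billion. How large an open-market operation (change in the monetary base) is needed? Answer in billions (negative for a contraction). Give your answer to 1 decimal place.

-2508.8 billion

The money multiplier is m = (1 + c) / (rr + c) = (1 + 0.187) / (0.12 + 0.187) ≈ 3.866450.
ΔMB = ΔM / m = (−9700) / 3.866450 ≈ -2508.7613 billion.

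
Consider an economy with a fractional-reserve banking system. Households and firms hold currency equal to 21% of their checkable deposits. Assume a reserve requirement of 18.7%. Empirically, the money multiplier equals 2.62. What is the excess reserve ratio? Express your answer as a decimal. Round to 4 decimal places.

Using m = 2.62. Since m = (1 + c)/(c + rr + e), the denominator satisfies c + rr + e = (1 + c)/m = (1 + 0.21) / 2.62 ≈ 0.461832.
With c = 0.21 and rr = 0.187, the excess reserve ratio is 0.461832 − 0.21 − 0.187 = 0.064832.

0.0648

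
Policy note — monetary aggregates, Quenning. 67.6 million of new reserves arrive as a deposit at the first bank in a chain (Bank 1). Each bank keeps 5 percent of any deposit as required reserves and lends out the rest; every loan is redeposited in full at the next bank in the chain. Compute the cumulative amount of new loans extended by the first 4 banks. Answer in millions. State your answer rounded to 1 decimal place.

238.2 million

Bank i lends (1 − rr)^i of the original deposit: Bank 1 lends 67.6·0.9500 = 64.2200, Bank 2 lends 67.6·0.9500² = 61.0090, and so on.
Summing a geometric series: total = 67.6·[0.9500·(1 − 0.9500^4) / (1 − 0.9500)] ≈ 238.2482 million.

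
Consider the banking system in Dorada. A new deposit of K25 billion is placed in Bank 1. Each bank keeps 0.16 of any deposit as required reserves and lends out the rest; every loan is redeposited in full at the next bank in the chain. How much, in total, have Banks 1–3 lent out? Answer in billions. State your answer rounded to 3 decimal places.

K53.458 billion

Bank i lends (1 − rr)^i of the original deposit: Bank 1 lends 25·0.8400 = 21.0000, Bank 2 lends 25·0.8400² = 17.6400, and so on.
Summing a geometric series: total = 25·[0.8400·(1 − 0.8400^3) / (1 − 0.8400)] = 53.4576 billion.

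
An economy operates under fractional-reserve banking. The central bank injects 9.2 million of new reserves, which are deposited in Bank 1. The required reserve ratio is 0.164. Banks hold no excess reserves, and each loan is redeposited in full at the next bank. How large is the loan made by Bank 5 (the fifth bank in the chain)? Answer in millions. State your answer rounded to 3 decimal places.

3.757 million

Each bank lends a fraction (1 − rr) = 0.8360 of the deposit it receives, so Bank 5 receives 9.2·0.8360^4 and lends 9.2·0.8360^5 ≈ 3.7568 million.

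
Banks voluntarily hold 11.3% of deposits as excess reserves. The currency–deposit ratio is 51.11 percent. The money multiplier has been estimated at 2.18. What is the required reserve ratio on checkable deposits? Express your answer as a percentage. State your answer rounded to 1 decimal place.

Using m = 2.18. Since m = (1 + c)/(c + rr + e), the denominator satisfies c + rr + e = (1 + c)/m = (1 + 0.5111) / 2.18 ≈ 0.693165.
With c = 0.5111 and e = 0.113, the required reserve ratio on checkable deposits is 0.693165 − 0.5111 − 0.113 = 0.069065.

6.9%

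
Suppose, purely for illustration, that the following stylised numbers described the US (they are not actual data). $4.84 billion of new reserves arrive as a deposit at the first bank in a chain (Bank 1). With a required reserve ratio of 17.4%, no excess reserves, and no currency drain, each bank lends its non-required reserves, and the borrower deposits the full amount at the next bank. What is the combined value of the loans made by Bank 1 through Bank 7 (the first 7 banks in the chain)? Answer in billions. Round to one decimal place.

$16.9 billion

Bank i lends (1 − rr)^i of the original deposit: Bank 1 lends 4.84·0.8260 ≈ 3.9978, Bank 2 lends 4.84·0.8260² ≈ 3.3022, and so on.
Summing a geometric series: total = 4.84·[0.8260·(1 − 0.8260^7) / (1 − 0.8260)] ≈ 16.9486 billion.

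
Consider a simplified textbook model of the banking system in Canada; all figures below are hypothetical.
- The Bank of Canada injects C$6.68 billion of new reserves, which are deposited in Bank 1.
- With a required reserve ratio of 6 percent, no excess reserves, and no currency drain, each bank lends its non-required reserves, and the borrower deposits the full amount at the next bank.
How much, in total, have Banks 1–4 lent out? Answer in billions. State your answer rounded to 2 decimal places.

C$22.95 billion

Bank i lends (1 − rr)^i of the original deposit: Bank 1 lends 6.68·0.9400 = 6.2792, Bank 2 lends 6.68·0.9400² ≈ 5.9024, and so on.
Summing a geometric series: total = 6.68·[0.9400·(1 − 0.9400^4) / (1 − 0.9400)] ≈ 22.9454 billion.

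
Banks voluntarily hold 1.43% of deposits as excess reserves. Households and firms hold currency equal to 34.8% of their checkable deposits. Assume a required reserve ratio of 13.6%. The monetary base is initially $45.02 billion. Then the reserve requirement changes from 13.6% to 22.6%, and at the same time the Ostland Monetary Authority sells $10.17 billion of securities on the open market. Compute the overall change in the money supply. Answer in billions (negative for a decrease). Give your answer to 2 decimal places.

-41.93 billion

Before: m₁ = (1 + 0.348) / (0.136 + 0.0143 + 0.348) ≈ 2.70520, MB₁ = 45.02, so M₁ = 2.70520 × 45.02 ≈ 121.7881 billion.
After: m₂ = (1 + 0.348) / (0.226 + 0.0143 + 0.348) ≈ 2.29135, MB₂ = 45.02 − 10.17 = 34.85, so M₂ = 2.29135 × 34.85 ≈ 79.8535 billion.
ΔM = M₂ − M₁ = 79.8535 − 121.7881 = -41.9346 billion.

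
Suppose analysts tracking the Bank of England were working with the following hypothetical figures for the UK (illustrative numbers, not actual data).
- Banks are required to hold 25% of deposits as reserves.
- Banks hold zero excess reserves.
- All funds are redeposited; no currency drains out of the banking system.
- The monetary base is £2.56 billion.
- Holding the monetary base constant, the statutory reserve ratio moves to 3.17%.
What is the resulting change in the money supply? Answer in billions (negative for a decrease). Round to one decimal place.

£70.5 billion

Initially m₁ = 1 / (0.25) = 4, so M₁ = 4 × 2.56 = 10.24 billion.
After the change m₂ = 1 / (0.0317) ≈ 31.5457, so M₂ = 31.5457 × 2.56 ≈ 80.757 billion.
ΔM = M₂ − M₁ = 80.757 − 10.24 = 70.517 billion.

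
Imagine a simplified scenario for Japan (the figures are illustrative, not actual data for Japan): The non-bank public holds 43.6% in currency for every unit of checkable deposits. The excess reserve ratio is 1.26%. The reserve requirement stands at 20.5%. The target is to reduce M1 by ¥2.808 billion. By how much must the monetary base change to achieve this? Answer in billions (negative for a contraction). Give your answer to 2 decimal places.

The money multiplier is m = (1 + c) / (rr + e + c) = (1 + 0.436) / (0.205 + 0.0126 + 0.436) ≈ 2.1971.
ΔMB = ΔM / m = (−2.808) / 2.1971 ≈ -1.278 billion.

-1.28 billion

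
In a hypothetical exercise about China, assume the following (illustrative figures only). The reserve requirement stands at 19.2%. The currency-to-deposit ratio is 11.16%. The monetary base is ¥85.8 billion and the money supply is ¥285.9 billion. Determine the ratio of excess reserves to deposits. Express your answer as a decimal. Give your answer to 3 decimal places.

0.030

Using m = M/MB = 285.9/85.8 ≈ 3.332168. Since m = (1 + c)/(c + rr + e), the denominator satisfies c + rr + e = (1 + c)/m = (1 + 0.1116) / 3.332168 ≈ 0.333597.
With c = 0.1116 and rr = 0.192, the ratio of excess reserves to deposits is 0.333597 − 0.1116 − 0.192 = 0.029997.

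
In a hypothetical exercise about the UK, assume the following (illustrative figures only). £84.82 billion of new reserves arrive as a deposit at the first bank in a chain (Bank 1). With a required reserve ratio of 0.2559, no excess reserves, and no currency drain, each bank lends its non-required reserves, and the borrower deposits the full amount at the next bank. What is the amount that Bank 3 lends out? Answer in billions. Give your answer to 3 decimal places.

£34.946 billion

Each bank lends a fraction (1 − rr) = 0.7441 of the deposit it receives, so Bank 3 receives 84.82·0.7441^2 and lends 84.82·0.7441^3 ≈ 34.9456 billion.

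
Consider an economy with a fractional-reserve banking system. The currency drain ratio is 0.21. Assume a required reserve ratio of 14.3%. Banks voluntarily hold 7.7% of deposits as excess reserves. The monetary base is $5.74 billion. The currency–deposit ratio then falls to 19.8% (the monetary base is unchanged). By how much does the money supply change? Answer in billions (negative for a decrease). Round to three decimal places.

$0.299 billion

Initially m₁ = (1 + 0.21) / (0.143 + 0.077 + 0.21) ≈ 2.81395, so M₁ = 2.81395 × 5.74 ≈ 16.1521 billion.
After the change m₂ = (1 + 0.198) / (0.143 + 0.077 + 0.198) ≈ 2.86603, so M₂ = 2.86603 × 5.74 ≈ 16.451 billion.
ΔM = M₂ − M₁ = 16.451 − 16.1521 = 0.2989 billion.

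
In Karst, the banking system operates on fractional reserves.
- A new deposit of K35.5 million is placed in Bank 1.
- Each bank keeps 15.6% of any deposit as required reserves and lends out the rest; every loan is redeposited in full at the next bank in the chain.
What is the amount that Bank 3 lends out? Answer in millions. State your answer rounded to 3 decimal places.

Each bank lends a fraction (1 − rr) = 0.8440 of the deposit it receives, so Bank 3 receives 35.5·0.8440^2 and lends 35.5·0.8440^3 ≈ 21.3430 million.

K21.343 million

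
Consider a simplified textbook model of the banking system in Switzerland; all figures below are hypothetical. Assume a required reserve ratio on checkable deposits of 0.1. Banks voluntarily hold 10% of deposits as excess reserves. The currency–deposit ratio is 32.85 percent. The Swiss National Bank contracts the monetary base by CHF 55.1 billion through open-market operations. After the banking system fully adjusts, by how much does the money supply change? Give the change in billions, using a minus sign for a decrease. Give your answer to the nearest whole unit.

-139 billion

The money multiplier is m = (1 + c) / (rr + e + c) = (1 + 0.3285) / (0.1 + 0.1 + 0.3285) ≈ 2.5137.
The sale removes 55.1 billion of base, so ΔM = m × ΔMB = 2.5137 × (−55.1) ≈ -138.5049 billion.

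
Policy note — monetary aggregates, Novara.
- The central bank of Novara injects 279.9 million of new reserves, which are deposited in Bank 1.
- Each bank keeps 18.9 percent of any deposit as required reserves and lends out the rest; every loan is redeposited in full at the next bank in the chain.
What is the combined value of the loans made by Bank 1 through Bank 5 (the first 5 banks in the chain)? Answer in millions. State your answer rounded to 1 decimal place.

Bank i lends (1 − rr)^i of the original deposit: Bank 1 lends 279.9·0.8110 = 226.9989, Bank 2 lends 279.9·0.8110² ≈ 184.0961, and so on.
Summing a geometric series: total = 279.9·[0.8110·(1 − 0.8110^5) / (1 − 0.8110)] ≈ 779.6799 million.

779.7 million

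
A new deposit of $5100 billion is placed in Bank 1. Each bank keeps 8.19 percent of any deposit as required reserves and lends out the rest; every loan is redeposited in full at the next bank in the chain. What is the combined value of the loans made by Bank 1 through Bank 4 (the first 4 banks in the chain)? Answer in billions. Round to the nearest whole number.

$16551 billion

Bank i lends (1 − rr)^i of the original deposit: Bank 1 lends 5100·0.9181 = 4682.3100, Bank 2 lends 5100·0.9181² ≈ 4298.8288, and so on.
Summing a geometric series: total = 5100·[0.9181·(1 − 0.9181^4) / (1 − 0.9181)] ≈ 16551.4091 billion.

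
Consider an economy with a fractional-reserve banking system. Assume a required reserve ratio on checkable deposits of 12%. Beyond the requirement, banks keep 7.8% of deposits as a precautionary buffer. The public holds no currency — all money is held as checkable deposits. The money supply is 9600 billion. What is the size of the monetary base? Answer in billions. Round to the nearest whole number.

The money multiplier is m = 1 / (rr + e) = 1 / (0.12 + 0.078) ≈ 5.05051.
MB = M / m = 9600 / 5.05051 ≈ 1900.7981 billion.

1901 billion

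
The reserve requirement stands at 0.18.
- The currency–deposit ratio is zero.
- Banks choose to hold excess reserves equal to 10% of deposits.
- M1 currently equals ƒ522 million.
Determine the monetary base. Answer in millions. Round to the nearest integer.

ƒ146 million

The money multiplier is m = 1 / (rr + e) = 1 / (0.18 + 0.1) ≈ 3.5714.
MB = M / m = 522 / 3.5714 ≈ 146.1612 million.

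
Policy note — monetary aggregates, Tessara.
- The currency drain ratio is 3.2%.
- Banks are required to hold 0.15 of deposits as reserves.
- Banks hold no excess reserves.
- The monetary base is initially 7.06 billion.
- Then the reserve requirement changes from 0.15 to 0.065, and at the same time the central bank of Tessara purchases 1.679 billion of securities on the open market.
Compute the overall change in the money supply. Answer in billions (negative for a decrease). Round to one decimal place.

Before: m₁ = (1 + 0.032) / (0.15 + 0.032) ≈ 5.6703, MB₁ = 7.06, so M₁ = 5.6703 × 7.06 ≈ 40.0323 billion.
After: m₂ = (1 + 0.032) / (0.065 + 0.032) ≈ 10.6392, MB₂ = 7.06 + 1.679 = 8.739, so M₂ = 10.6392 × 8.739 ≈ 92.976 billion.
ΔM = M₂ − M₁ = 92.976 − 40.0323 = 52.9437 billion.

52.9 billion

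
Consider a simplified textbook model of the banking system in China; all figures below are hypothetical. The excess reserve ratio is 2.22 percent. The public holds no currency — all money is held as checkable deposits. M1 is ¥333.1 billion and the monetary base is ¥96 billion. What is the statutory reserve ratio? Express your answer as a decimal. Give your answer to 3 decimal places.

Using m = M/MB = 333.1/96 ≈ 3.469792. Since m = (1 + c)/(c + rr + e), the denominator satisfies c + rr + e = (1 + c)/m = (1 + 0) / 3.469792 ≈ 0.288202.
With c = 0 and e = 0.0222, the statutory reserve ratio is 0.288202 − 0 − 0.0222 = 0.266002.

0.266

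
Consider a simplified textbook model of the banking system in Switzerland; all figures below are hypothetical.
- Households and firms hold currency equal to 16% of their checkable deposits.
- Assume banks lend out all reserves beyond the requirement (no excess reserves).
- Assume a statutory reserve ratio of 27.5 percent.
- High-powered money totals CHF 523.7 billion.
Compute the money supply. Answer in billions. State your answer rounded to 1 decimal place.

The money multiplier is m = (1 + c) / (rr + c) = (1 + 0.16) / (0.275 + 0.16) ≈ 2.66667.
So M = m × MB = 2.66667 × 523.7 ≈ 1396.5351 billion.

CHF 1396.5 billion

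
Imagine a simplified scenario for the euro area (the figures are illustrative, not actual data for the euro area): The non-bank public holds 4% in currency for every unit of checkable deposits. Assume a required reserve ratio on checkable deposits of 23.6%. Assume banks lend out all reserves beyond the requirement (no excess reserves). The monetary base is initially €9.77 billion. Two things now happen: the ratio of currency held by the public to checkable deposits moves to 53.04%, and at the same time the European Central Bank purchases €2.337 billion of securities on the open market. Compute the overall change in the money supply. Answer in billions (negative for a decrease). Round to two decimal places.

-12.64 billion

Before: m₁ = (1 + 0.04) / (0.236 + 0.04) ≈ 3.76812, MB₁ = 9.77, so M₁ = 3.76812 × 9.77 ≈ 36.8145 billion.
After: m₂ = (1 + 0.5304) / (0.236 + 0.5304) ≈ 1.99687, MB₂ = 9.77 + 2.337 = 12.107, so M₂ = 1.99687 × 12.107 ≈ 24.1761 billion.
ΔM = M₂ − M₁ = 24.1761 − 36.8145 = -12.6384 billion.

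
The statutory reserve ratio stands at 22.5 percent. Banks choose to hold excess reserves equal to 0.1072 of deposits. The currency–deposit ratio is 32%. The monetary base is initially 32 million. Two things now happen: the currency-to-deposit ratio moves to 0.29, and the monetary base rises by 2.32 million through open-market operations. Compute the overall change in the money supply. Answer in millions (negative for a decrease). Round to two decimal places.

Before: m₁ = (1 + 0.32) / (0.225 + 0.1072 + 0.32) ≈ 2.02392, MB₁ = 32, so M₁ = 2.02392 × 32 ≈ 64.7654 million.
After: m₂ = (1 + 0.29) / (0.225 + 0.1072 + 0.29) ≈ 2.07329, MB₂ = 32 + 2.32 = 34.32, so M₂ = 2.07329 × 34.32 ≈ 71.1553 million.
ΔM = M₂ − M₁ = 71.1553 − 64.7654 = 6.3899 million.

6.39 million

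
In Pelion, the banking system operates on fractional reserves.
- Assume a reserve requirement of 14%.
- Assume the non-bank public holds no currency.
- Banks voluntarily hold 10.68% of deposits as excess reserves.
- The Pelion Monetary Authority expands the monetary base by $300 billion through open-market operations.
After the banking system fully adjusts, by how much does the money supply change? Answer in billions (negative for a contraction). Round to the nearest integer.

The money multiplier is m = 1 / (rr + e) = 1 / (0.14 + 0.1068) ≈ 4.0519.
The purchase adds 300 billion of base, so ΔM = m × ΔMB = 4.0519 × (+300) = 1215.57 billion.

$1216 billion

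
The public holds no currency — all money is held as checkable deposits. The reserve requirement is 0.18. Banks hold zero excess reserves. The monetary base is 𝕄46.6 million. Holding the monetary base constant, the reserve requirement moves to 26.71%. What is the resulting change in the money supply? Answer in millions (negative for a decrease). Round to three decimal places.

Initially m₁ = 1 / (0.18) ≈ 5.555556, so M₁ = 5.555556 × 46.6 ≈ 258.8889 million.
After the change m₂ = 1 / (0.2671) ≈ 3.743916, so M₂ = 3.743916 × 46.6 ≈ 174.4665 million.
ΔM = M₂ − M₁ = 174.4665 − 258.8889 = -84.4224 million.

-84.422 million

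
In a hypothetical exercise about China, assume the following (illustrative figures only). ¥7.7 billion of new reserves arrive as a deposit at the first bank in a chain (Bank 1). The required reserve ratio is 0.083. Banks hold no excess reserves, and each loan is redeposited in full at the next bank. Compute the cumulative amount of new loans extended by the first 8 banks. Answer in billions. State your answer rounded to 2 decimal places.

¥42.54 billion

Bank i lends (1 − rr)^i of the original deposit: Bank 1 lends 7.7·0.9170 = 7.0609, Bank 2 lends 7.7·0.9170² ≈ 6.4748, and so on.
Summing a geometric series: total = 7.7·[0.9170·(1 − 0.9170^8) / (1 − 0.9170)] ≈ 42.5370 billion.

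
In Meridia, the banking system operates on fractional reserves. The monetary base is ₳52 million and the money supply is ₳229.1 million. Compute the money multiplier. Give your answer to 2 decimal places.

The money multiplier is m = M / MB = 229.1 / 52 ≈ 4.40577.

4.41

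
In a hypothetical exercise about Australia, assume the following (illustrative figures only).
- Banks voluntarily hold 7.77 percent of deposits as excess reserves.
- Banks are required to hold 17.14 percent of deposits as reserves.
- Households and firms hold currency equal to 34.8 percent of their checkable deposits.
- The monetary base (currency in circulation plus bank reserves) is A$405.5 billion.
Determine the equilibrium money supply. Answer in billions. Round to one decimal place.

The money multiplier is m = (1 + c) / (rr + e + c) = (1 + 0.348) / (0.1714 + 0.0777 + 0.348) ≈ 2.25758.
So M = m × MB = 2.25758 × 405.5 ≈ 915.4487 billion.

A$915.4 billion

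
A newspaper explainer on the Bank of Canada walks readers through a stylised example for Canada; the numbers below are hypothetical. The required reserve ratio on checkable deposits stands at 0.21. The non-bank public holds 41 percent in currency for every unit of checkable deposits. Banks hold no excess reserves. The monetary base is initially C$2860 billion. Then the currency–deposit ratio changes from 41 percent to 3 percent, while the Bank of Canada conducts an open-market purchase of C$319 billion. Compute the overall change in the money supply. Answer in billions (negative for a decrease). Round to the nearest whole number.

C$7139 billion

Before: m₁ = (1 + 0.41) / (0.21 + 0.41) ≈ 2.27419, MB₁ = 2860, so M₁ = 2.27419 × 2860 = 6504.1834 billion.
After: m₂ = (1 + 0.03) / (0.21 + 0.03) ≈ 4.29167, MB₂ = 2860 + 319 = 3179, so M₂ = 4.29167 × 3179 ≈ 13643.2189 billion.
ΔM = M₂ − M₁ = 13643.2189 − 6504.1834 = 7139.0355 billion.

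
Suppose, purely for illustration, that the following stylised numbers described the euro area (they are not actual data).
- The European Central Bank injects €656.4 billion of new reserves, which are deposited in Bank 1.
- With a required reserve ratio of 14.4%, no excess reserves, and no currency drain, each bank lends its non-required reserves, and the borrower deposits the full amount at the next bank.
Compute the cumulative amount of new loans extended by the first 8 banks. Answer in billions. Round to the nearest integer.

Bank i lends (1 − rr)^i of the original deposit: Bank 1 lends 656.4·0.8560 = 561.8784, Bank 2 lends 656.4·0.8560² ≈ 480.9679, and so on.
Summing a geometric series: total = 656.4·[0.8560·(1 − 0.8560^8) / (1 − 0.8560)] ≈ 2777.1472 billion.

€2777 billion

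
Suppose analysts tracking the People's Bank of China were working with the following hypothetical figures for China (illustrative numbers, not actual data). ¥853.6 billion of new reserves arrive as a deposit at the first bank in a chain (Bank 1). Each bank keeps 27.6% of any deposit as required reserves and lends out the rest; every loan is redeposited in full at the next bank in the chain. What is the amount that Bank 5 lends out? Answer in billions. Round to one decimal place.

Each bank lends a fraction (1 − rr) = 0.7240 of the deposit it receives, so Bank 5 receives 853.6·0.7240^4 and lends 853.6·0.7240^5 ≈ 169.8037 billion.

¥169.8 billion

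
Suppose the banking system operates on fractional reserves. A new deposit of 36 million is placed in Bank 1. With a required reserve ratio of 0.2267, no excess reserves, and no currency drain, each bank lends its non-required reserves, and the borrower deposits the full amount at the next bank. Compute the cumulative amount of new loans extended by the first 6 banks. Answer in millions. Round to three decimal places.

Bank i lends (1 − rr)^i of the original deposit: Bank 1 lends 36·0.7733 = 27.8388, Bank 2 lends 36·0.7733² ≈ 21.5277, and so on.
Summing a geometric series: total = 36·[0.7733·(1 − 0.7733^6) / (1 − 0.7733)] ≈ 96.5406 million.

96.541 million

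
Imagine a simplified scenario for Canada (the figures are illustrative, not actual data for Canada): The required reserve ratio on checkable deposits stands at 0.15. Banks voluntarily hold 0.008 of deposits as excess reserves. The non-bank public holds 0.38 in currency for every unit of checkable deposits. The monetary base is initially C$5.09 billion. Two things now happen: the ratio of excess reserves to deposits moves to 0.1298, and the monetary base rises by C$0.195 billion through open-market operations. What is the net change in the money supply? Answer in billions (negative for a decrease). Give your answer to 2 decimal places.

-2.00 billion

Before: m₁ = (1 + 0.38) / (0.15 + 0.008 + 0.38) ≈ 2.5651, MB₁ = 5.09, so M₁ = 2.5651 × 5.09 ≈ 13.0564 billion.
After: m₂ = (1 + 0.38) / (0.15 + 0.1298 + 0.38) ≈ 2.0915, MB₂ = 5.09 + 0.195 = 5.285, so M₂ = 2.0915 × 5.285 ≈ 11.0536 billion.
ΔM = M₂ − M₁ = 11.0536 − 13.0564 = -2.0028 billion.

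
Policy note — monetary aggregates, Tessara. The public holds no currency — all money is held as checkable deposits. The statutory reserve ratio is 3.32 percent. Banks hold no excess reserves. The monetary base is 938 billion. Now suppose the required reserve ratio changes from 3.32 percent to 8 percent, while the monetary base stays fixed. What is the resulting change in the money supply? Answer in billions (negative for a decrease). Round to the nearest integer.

-16528 billion

Initially m₁ = 1 / (0.0332) ≈ 30.1205, so M₁ = 30.1205 × 938 = 28253.029 billion.
After the change m₂ = 1 / (0.08) = 12.5, so M₂ = 12.5 × 938 = 11725 billion.
ΔM = M₂ − M₁ = 11725 − 28253.029 = -16528.029 billion.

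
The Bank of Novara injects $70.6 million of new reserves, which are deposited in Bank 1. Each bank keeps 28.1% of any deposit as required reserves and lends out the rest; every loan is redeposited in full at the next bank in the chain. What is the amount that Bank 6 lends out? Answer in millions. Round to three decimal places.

$9.754 million

Each bank lends a fraction (1 − rr) = 0.7190 of the deposit it receives, so Bank 6 receives 70.6·0.7190^5 and lends 70.6·0.7190^6 ≈ 9.7539 million.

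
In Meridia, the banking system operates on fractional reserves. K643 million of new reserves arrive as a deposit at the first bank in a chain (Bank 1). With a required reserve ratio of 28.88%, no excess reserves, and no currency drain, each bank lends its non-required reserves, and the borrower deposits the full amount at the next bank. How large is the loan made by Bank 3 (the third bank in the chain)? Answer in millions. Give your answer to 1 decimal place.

Each bank lends a fraction (1 − rr) = 0.7112 of the deposit it receives, so Bank 3 receives 643·0.7112^2 and lends 643·0.7112^3 ≈ 231.3056 million.

K231.3 million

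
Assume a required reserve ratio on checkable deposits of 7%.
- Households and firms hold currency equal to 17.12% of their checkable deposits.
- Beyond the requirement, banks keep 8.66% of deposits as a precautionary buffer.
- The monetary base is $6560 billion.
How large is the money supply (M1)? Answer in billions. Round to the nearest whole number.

The money multiplier is m = (1 + c) / (rr + e + c) = (1 + 0.1712) / (0.07 + 0.0866 + 0.1712) ≈ 3.57291.
So M = m × MB = 3.57291 × 6560 = 23438.2896 billion.

$23438 billion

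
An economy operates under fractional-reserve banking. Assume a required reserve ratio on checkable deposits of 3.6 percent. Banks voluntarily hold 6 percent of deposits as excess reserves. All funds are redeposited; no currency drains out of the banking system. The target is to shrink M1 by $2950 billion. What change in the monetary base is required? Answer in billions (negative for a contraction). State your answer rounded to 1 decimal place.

-283.2 billion

The money multiplier is m = 1 / (rr + e) = 1 / (0.036 + 0.06) ≈ 10.416667.
ΔMB = ΔM / m = (−2950) / 10.416667 ≈ -283.2 billion.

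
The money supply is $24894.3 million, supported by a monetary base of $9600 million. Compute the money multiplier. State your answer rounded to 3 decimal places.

The money multiplier is m = M / MB = 24894.3 / 9600 ≈ 2.59316.

2.593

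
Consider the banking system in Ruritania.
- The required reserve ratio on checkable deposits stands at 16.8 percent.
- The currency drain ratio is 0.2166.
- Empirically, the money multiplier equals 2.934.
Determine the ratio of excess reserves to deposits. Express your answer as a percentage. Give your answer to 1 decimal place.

Using m = 2.934. Since m = (1 + c)/(c + rr + e), the denominator satisfies c + rr + e = (1 + c)/m = (1 + 0.2166) / 2.934 ≈ 0.414656.
With c = 0.2166 and rr = 0.168, the ratio of excess reserves to deposits is 0.414656 − 0.2166 − 0.168 = 0.030056.

3.0%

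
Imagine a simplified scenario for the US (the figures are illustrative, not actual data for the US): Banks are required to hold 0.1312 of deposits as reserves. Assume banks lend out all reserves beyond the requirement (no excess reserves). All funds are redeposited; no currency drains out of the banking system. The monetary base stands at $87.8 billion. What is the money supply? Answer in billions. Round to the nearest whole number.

$669 billion

With no currency drain or excess reserves, the money multiplier is m = 1/rr = 1/0.1312 ≈ 7.6220.
Money supply M = m × MB = 7.6220 × 87.8 = 669.2116 billion.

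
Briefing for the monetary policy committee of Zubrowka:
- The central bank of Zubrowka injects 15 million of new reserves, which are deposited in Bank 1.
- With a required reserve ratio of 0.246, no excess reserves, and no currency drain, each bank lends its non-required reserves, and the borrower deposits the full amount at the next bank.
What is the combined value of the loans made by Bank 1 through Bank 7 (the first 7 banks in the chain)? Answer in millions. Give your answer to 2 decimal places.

Bank i lends (1 − rr)^i of the original deposit: Bank 1 lends 15·0.7540 = 11.3100, Bank 2 lends 15·0.7540² ≈ 8.5277, and so on.
Summing a geometric series: total = 15·[0.7540·(1 − 0.7540^7) / (1 − 0.7540)] ≈ 39.6058 million.

39.61 million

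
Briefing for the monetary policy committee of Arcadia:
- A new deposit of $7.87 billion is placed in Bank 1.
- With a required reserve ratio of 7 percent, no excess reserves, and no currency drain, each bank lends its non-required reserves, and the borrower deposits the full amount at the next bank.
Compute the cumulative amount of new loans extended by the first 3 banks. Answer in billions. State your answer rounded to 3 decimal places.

Bank i lends (1 − rr)^i of the original deposit: Bank 1 lends 7.87·0.9300 = 7.3191, Bank 2 lends 7.87·0.9300² ≈ 6.8068, and so on.
Summing a geometric series: total = 7.87·[0.9300·(1 − 0.9300^3) / (1 − 0.9300)] ≈ 20.4562 billion.

$20.456 billion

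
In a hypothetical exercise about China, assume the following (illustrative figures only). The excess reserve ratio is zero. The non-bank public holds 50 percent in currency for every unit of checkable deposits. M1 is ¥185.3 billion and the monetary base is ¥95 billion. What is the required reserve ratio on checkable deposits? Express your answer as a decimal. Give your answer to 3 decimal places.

Using m = M/MB = 185.3/95 ≈ 1.950526. Since m = (1 + c)/(c + rr + e), the denominator satisfies c + rr + e = (1 + c)/m = (1 + 0.5) / 1.950526 ≈ 0.769023.
With c = 0.5 and e = 0, the required reserve ratio on checkable deposits is 0.769023 − 0.5 − 0 = 0.269023.

0.269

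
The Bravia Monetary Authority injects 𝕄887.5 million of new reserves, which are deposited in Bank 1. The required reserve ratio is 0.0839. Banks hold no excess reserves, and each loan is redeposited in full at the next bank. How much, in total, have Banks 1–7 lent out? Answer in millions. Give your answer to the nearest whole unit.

Bank i lends (1 − rr)^i of the original deposit: Bank 1 lends 887.5·0.9161 ≈ 813.0388, Bank 2 lends 887.5·0.9161² ≈ 744.8248, and so on.
Summing a geometric series: total = 887.5·[0.9161·(1 − 0.9161^7) / (1 − 0.9161)] ≈ 4443.1052 million.

𝕄4443 million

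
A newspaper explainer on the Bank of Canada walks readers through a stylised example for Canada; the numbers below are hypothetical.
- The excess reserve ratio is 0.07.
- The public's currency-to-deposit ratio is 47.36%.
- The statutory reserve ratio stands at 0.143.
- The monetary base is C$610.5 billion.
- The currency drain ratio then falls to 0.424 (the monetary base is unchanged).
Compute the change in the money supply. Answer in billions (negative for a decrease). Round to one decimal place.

Initially m₁ = (1 + 0.4736) / (0.143 + 0.07 + 0.4736) ≈ 2.14623, so M₁ = 2.14623 × 610.5 ≈ 1310.2734 billion.
After the change m₂ = (1 + 0.424) / (0.143 + 0.07 + 0.424) ≈ 2.23548, so M₂ = 2.23548 × 610.5 ≈ 1364.7605 billion.
ΔM = M₂ − M₁ = 1364.7605 − 1310.2734 = 54.4871 billion.

C$54.5 billion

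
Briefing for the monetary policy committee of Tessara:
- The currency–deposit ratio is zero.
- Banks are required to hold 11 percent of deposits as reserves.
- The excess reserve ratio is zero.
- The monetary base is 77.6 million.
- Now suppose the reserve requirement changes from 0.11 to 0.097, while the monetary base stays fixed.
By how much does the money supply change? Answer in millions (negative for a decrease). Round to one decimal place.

Initially m₁ = 1 / (0.11) ≈ 9.0909, so M₁ = 9.0909 × 77.6 ≈ 705.4538 million.
After the change m₂ = 1 / (0.097) ≈ 10.3093, so M₂ = 10.3093 × 77.6 ≈ 800.0017 million.
ΔM = M₂ − M₁ = 800.0017 − 705.4538 = 94.5479 million.

94.5 million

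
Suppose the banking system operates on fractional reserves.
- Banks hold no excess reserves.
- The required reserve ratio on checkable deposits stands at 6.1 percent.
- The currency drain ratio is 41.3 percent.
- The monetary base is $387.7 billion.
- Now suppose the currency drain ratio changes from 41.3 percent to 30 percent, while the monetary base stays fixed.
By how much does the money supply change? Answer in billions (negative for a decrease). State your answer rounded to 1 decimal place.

$240.4 billion

Initially m₁ = (1 + 0.413) / (0.061 + 0.413) ≈ 2.98101, so M₁ = 2.98101 × 387.7 ≈ 1155.7376 billion.
After the change m₂ = (1 + 0.3) / (0.061 + 0.3) ≈ 3.60111, so M₂ = 3.60111 × 387.7 ≈ 1396.1503 billion.
ΔM = M₂ − M₁ = 1396.1503 − 1155.7376 = 240.4127 billion.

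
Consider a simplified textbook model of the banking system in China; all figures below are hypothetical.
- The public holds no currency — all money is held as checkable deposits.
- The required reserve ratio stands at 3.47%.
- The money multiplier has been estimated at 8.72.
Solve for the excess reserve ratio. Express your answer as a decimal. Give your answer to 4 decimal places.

0.0800

Using m = 8.72. Since m = (1 + c)/(c + rr + e), the denominator satisfies c + rr + e = (1 + c)/m = (1 + 0) / 8.72 ≈ 0.114679.
With c = 0 and rr = 0.0347, the excess reserve ratio is 0.114679 − 0 − 0.0347 = 0.079979.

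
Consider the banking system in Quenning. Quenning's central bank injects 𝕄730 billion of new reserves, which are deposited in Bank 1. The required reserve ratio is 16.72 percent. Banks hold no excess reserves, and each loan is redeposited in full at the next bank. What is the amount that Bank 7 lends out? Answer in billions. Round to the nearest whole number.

Each bank lends a fraction (1 − rr) = 0.8328 of the deposit it receives, so Bank 7 receives 730·0.8328^6 and lends 730·0.8328^7 ≈ 202.8186 billion.

𝕄203 billion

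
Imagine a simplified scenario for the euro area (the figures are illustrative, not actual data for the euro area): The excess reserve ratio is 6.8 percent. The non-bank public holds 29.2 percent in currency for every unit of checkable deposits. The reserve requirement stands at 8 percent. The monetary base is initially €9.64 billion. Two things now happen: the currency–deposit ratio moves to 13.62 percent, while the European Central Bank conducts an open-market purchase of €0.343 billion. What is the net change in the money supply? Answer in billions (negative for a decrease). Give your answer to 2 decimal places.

Before: m₁ = (1 + 0.292) / (0.08 + 0.068 + 0.292) ≈ 2.9364, MB₁ = 9.64, so M₁ = 2.9364 × 9.64 ≈ 28.3069 billion.
After: m₂ = (1 + 0.1362) / (0.08 + 0.068 + 0.1362) ≈ 3.9979, MB₂ = 9.64 + 0.343 = 9.983, so M₂ = 3.9979 × 9.983 ≈ 39.911 billion.
ΔM = M₂ − M₁ = 39.911 − 28.3069 = 11.6041 billion.

€11.60 billion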